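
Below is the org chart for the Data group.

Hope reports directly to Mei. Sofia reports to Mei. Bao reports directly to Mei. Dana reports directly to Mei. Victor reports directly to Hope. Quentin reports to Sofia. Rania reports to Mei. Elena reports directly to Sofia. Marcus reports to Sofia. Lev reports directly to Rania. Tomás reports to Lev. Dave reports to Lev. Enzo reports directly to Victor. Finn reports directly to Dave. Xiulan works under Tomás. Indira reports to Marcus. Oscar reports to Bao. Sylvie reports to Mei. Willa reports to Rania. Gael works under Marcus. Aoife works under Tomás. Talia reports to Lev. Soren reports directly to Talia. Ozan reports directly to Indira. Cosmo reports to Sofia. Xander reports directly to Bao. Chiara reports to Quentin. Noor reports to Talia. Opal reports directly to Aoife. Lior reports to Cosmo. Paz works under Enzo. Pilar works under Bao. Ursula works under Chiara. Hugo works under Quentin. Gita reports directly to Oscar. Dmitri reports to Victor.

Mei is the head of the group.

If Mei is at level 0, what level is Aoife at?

Chain from Aoife up to Mei: Aoife → Tomás → Lev → Rania → Mei. That is 4 steps up, so Aoife is 4 levels below Mei.

4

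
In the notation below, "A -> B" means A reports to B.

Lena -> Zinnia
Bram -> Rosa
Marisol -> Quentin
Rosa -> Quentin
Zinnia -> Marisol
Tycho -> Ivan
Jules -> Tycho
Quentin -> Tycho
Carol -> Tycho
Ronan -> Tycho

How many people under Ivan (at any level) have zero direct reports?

5

The people in Ivan's organization with no one reporting to them are Carol, Ronan, Jules, Bram, Lena. That is 5.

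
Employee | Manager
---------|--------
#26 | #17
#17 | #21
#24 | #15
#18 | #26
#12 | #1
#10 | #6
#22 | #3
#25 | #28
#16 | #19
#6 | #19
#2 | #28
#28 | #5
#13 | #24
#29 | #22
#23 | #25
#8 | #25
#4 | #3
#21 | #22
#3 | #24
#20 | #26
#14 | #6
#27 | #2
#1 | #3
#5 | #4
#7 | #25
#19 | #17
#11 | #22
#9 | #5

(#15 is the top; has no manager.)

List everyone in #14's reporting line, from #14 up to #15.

#14 -> #6 -> #19 -> #17 -> #21 -> #22 -> #3 -> #24 -> #15

#14 reports to #6. #6 reports to #19. #19 reports to #17. #17 reports to #21. #21 reports to #22. #22 reports to #3. #3 reports to #24. #24 reports to #15. #15 is at the top.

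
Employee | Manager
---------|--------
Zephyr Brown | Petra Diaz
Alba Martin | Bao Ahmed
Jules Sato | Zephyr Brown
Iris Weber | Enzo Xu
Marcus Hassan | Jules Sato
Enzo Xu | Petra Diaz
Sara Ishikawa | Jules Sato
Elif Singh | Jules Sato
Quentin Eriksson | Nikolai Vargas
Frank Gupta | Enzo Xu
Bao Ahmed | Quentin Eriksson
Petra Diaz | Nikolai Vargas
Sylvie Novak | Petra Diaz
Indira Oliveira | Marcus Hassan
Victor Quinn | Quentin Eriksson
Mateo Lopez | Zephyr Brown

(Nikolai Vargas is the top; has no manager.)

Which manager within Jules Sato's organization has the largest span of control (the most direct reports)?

Jules Sato

Direct-report counts within Jules Sato's organization: Jules Sato has 3; Marcus Hassan has 1. The largest is 3, held by Jules Sato.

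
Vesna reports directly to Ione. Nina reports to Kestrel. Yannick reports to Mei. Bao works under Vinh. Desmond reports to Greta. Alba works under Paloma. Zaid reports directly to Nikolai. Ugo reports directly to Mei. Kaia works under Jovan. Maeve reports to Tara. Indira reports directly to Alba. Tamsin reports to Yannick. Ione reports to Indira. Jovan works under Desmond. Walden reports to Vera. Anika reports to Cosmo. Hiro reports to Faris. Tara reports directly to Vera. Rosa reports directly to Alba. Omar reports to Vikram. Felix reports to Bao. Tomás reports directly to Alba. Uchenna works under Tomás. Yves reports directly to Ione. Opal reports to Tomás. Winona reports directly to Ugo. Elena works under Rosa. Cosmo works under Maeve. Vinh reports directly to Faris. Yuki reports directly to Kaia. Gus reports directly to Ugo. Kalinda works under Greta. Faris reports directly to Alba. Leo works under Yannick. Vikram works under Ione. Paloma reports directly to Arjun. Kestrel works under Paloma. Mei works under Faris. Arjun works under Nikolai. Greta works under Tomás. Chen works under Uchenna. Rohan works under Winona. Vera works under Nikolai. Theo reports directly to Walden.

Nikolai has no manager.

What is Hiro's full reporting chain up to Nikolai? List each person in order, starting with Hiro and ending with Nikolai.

Hiro -> Faris -> Alba -> Paloma -> Arjun -> Nikolai

Hiro reports to Faris. Faris reports to Alba. Alba reports to Paloma. Paloma reports to Arjun. Arjun reports to Nikolai. Nikolai is at the top.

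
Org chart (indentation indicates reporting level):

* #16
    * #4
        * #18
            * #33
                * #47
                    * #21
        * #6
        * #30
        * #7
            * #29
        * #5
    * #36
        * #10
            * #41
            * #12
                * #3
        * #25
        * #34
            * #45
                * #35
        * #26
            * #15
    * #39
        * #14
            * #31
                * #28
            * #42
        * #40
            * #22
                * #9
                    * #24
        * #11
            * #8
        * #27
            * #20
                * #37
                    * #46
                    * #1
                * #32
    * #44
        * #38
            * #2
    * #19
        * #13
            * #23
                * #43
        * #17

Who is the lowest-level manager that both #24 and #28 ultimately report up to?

#24's chain of managers is #9, #22, #40, #39, #16. #28's chain of managers is #31, #14, #39, #16. The first manager that appears in both chains is #39.

#39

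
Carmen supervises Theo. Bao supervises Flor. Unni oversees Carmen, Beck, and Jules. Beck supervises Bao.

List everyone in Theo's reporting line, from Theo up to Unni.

Theo -> Carmen -> Unni

Theo reports to Carmen. Carmen reports to Unni. Unni is at the top.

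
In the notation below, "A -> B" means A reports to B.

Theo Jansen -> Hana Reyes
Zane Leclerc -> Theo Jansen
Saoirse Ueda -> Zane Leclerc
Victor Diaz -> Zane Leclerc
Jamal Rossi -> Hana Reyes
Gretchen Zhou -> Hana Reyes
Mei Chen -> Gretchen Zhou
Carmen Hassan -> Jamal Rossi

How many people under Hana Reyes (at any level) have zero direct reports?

The people in Hana Reyes's organization with no one reporting to them are Mei Chen, Carmen Hassan, Victor Diaz, Saoirse Ueda. That is 4.

4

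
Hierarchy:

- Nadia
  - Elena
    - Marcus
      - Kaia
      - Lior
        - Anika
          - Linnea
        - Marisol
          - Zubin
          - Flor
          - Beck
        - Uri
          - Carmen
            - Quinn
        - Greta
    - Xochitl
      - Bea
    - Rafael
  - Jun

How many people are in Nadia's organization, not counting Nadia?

Nadia directly manages Elena, Jun. Under Elena: Rafael, Xochitl, Bea, Marcus, Lior, Greta, Uri, Carmen, Quinn, Marisol, Beck, Flor, Zubin, Anika, Linnea, Kaia (16). Jun has no reports. So Nadia's organization is 2 direct reports plus everyone under them: 17 + 1 = 18.

18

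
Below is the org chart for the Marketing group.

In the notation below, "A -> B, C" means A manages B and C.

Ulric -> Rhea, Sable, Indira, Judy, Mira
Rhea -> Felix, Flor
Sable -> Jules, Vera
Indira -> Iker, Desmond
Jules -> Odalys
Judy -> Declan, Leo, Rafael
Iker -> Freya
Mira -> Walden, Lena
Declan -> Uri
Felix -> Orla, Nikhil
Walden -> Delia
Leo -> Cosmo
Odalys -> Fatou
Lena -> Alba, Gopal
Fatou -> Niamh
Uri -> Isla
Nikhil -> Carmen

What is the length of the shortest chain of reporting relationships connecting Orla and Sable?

Orla is 3 levels below Ulric, and Sable is 1 level below Ulric (their lowest common manager). The shortest path runs up from Orla to Ulric and back down to Sable: 3 + 1 = 4 links.

4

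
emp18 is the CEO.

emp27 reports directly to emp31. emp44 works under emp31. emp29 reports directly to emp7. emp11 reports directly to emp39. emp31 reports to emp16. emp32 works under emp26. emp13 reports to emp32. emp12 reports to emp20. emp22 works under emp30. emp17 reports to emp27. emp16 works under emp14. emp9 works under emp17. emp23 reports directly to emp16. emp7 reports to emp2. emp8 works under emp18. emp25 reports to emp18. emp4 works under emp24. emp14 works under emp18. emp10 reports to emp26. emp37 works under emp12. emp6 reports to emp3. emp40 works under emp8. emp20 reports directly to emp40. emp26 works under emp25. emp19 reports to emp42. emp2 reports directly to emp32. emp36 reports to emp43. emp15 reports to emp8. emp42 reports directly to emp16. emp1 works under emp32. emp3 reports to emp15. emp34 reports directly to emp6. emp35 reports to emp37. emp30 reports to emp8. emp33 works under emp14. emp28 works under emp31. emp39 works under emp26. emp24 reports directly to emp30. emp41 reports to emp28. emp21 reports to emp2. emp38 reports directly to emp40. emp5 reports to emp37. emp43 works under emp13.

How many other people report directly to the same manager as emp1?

emp1 reports to emp32. emp32's other direct reports are emp2, emp13 — 2 peers.

2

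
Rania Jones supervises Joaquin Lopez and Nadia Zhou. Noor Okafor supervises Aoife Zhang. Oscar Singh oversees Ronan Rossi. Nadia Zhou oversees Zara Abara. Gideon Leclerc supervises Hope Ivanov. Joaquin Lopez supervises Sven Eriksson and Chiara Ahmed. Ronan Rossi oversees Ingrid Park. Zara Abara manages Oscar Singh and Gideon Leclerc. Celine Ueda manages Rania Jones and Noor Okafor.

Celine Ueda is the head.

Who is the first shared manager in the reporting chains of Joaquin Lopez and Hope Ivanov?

Joaquin Lopez's chain of managers is Rania Jones, Celine Ueda. Hope Ivanov's chain of managers is Gideon Leclerc, Zara Abara, Nadia Zhou, Rania Jones, Celine Ueda. The first manager that appears in both chains is Rania Jones.

Rania Jones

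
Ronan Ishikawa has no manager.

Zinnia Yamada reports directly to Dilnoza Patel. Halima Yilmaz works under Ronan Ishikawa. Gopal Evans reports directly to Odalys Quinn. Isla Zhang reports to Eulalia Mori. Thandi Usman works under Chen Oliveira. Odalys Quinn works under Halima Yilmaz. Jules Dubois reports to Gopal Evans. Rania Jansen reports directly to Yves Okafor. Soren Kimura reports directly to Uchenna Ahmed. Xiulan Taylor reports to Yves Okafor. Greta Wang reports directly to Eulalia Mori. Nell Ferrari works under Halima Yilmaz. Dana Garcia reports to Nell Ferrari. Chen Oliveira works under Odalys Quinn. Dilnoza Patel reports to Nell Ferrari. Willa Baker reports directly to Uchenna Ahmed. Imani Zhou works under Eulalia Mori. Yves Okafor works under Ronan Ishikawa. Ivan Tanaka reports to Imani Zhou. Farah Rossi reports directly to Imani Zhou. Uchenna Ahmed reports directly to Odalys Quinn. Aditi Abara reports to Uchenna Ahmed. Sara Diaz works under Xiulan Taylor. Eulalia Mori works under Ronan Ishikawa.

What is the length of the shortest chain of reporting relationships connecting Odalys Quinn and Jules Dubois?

Jules Dubois is in Odalys Quinn's organization: the chain from Jules Dubois up to Odalys Quinn is Jules Dubois → Gopal Evans → Odalys Quinn, which is 2 links.

2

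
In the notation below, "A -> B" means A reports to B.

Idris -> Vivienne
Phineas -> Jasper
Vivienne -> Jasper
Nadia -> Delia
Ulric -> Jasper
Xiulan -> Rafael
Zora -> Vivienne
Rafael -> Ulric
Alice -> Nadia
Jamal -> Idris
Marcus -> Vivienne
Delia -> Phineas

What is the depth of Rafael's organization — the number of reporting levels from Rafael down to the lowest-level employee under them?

The longest chain under Rafael runs Rafael → Xiulan, which is 1 level below Rafael.

1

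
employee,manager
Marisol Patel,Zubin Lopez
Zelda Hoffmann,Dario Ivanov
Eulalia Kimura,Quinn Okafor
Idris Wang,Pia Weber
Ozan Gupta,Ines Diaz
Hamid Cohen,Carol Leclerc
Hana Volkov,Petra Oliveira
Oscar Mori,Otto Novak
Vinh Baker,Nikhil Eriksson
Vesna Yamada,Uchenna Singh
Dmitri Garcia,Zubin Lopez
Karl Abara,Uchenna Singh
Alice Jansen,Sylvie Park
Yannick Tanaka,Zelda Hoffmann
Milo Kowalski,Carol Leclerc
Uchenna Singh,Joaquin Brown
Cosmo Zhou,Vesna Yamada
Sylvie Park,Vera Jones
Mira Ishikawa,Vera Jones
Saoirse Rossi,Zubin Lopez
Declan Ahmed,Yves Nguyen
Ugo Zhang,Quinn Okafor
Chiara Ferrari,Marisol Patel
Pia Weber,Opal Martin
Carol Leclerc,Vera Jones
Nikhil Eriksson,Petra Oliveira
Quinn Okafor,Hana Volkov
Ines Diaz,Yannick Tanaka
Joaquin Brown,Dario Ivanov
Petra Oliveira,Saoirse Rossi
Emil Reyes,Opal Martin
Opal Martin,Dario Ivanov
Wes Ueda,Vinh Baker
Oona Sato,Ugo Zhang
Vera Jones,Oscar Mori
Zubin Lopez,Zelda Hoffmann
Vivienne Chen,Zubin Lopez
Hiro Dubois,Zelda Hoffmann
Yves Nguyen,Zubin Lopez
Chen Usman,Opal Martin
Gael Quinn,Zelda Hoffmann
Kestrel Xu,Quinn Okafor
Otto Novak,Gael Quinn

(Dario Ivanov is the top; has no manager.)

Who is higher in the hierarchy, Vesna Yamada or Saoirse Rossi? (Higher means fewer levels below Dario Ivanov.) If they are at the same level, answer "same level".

Both Vesna Yamada and Saoirse Rossi are 3 levels below Dario Ivanov.

same level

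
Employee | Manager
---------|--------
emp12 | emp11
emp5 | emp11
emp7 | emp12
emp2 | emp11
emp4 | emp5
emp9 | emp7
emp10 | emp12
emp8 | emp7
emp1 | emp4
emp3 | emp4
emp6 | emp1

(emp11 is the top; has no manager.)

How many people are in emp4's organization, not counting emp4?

3

emp4 directly manages emp1, emp3. Under emp1: emp6 (1). emp3 has no reports. So emp4's organization is 2 direct reports plus everyone under them: 2 + 1 = 3.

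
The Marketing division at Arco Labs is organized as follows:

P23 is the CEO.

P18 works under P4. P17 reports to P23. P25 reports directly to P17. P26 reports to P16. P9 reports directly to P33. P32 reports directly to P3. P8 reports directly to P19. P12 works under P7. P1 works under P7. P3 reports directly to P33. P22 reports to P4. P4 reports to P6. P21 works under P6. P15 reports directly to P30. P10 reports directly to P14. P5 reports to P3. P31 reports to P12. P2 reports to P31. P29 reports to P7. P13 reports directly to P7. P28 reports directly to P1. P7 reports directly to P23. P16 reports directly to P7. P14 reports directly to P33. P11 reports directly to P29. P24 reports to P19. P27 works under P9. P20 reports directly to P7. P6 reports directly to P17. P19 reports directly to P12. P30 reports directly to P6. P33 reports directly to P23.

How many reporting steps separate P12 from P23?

Chain from P12 up to P23: P12 → P7 → P23. That is 2 steps up, so P12 is 2 levels below P23.

2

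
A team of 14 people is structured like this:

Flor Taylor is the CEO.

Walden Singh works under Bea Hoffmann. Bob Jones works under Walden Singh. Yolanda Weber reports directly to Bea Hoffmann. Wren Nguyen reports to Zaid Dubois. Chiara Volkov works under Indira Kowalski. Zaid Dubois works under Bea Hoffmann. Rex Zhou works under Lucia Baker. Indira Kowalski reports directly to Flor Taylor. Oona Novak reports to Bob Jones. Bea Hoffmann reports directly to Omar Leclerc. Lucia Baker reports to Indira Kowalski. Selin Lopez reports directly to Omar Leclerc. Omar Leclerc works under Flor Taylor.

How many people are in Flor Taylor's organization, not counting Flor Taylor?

Flor Taylor directly manages Omar Leclerc, Indira Kowalski. Under Omar Leclerc: Selin Lopez, Bea Hoffmann, Yolanda Weber, Zaid Dubois, Wren Nguyen, Walden Singh, Bob Jones, Oona Novak (8). Under Indira Kowalski: Chiara Volkov, Lucia Baker, Rex Zhou (3). So Flor Taylor's organization is 2 direct reports plus everyone under them: 9 + 4 = 13.

13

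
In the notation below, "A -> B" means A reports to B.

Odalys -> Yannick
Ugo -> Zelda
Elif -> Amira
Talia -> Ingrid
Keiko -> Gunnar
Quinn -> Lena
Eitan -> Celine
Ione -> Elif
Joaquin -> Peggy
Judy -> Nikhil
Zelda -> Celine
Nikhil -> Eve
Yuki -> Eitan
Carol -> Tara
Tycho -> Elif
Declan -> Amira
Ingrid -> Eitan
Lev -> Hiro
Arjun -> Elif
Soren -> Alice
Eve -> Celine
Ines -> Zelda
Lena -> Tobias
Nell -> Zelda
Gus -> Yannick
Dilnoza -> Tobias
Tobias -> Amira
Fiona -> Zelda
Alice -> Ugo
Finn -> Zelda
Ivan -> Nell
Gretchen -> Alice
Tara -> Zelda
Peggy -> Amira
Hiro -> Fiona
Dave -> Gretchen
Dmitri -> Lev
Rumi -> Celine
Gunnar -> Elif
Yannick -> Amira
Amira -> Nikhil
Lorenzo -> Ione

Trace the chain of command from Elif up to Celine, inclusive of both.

Elif -> Amira -> Nikhil -> Eve -> Celine

Elif reports to Amira. Amira reports to Nikhil. Nikhil reports to Eve. Eve reports to Celine. Celine is at the top.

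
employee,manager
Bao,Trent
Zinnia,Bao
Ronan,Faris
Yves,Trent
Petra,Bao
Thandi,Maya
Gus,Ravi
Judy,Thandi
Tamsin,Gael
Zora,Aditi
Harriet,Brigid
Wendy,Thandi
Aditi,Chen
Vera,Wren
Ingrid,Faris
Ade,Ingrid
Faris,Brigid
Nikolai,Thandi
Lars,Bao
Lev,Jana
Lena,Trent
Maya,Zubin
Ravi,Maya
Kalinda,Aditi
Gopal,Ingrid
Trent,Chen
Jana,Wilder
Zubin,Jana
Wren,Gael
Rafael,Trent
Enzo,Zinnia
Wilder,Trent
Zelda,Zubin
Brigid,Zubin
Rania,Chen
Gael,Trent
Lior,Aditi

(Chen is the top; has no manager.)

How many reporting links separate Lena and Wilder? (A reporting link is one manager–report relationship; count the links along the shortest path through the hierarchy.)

2

Lena is 1 level below Trent, and Wilder is 1 level below Trent (their lowest common manager). The shortest path runs up from Lena to Trent and back down to Wilder: 1 + 1 = 2 links.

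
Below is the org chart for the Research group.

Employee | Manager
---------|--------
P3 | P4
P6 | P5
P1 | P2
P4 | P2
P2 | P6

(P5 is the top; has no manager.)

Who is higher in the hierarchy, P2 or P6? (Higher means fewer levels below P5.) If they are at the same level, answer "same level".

P2 is 2 levels below P5; P6 is 1. P6 is higher.

P6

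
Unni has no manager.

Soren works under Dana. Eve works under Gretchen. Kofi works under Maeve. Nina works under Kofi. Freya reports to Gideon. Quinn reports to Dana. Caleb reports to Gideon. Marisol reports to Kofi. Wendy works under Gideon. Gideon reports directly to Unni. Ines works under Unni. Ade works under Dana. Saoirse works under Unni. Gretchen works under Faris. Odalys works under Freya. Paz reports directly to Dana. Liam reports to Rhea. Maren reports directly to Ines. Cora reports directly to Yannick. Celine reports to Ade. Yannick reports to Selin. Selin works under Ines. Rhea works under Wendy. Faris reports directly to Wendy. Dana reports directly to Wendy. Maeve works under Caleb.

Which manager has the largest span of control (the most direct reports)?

Direct-report counts: Unni has 3; Ines has 2; Selin has 1; Yannick has 1; Gideon has 3; Freya has 1; Caleb has 1; Maeve has 1; Kofi has 2; Wendy has 3; Faris has 1; Gretchen has 1; Rhea has 1; Dana has 4; Ade has 1. The largest is 4, held by Dana.

Dana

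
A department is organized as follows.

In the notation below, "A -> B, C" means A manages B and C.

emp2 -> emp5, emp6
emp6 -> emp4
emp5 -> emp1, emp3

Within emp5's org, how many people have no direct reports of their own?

The people in emp5's organization with no one reporting to them are emp3, emp1. That is 2.

2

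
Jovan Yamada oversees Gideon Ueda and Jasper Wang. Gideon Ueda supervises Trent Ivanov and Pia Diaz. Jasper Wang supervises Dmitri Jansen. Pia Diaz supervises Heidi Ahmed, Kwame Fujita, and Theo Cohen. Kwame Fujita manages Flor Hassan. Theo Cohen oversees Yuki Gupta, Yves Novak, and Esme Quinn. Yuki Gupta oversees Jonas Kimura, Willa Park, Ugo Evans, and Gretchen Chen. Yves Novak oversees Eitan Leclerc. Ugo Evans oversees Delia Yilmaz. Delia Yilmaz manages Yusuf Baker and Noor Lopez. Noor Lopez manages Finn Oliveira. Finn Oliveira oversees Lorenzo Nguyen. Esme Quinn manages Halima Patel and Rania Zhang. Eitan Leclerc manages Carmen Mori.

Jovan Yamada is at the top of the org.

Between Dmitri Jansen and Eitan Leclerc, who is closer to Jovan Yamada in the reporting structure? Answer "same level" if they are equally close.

Dmitri Jansen is 2 levels below Jovan Yamada; Eitan Leclerc is 5. Dmitri Jansen is higher.

Dmitri Jansen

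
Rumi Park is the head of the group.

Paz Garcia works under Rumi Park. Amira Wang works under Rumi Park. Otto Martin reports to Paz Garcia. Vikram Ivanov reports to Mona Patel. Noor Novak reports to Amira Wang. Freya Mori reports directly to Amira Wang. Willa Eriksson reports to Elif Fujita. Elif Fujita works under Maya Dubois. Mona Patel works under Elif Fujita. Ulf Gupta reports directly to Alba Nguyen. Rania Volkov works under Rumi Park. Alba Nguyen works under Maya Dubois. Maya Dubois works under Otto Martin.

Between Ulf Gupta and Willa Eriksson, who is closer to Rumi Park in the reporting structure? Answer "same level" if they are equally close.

same level

Both Ulf Gupta and Willa Eriksson are 5 levels below Rumi Park.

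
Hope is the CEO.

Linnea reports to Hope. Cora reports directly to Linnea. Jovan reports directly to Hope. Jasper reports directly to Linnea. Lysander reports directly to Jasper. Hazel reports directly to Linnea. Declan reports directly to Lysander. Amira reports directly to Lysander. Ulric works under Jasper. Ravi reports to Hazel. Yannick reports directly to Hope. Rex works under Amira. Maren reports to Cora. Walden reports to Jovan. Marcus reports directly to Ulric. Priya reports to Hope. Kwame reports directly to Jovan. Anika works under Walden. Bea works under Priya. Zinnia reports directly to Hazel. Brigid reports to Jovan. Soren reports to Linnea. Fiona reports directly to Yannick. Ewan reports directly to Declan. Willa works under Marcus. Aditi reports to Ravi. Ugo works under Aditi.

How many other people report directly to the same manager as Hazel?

3

Hazel reports to Linnea. Linnea's other direct reports are Cora, Jasper, Soren — 3 peers.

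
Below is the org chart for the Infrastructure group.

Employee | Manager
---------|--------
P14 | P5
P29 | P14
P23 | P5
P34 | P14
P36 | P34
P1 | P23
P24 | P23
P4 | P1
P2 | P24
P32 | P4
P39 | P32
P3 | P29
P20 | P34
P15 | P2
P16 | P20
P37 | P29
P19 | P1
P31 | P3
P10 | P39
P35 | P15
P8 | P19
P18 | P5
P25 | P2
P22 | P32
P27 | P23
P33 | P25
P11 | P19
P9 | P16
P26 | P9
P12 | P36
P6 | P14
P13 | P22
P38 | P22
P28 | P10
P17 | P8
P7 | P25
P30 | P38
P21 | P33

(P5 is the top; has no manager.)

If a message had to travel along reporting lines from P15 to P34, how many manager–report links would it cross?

6

P15 is 4 levels below P5, and P34 is 2 levels below P5 (their lowest common manager). The shortest path runs up from P15 to P5 and back down to P34: 4 + 2 = 6 links.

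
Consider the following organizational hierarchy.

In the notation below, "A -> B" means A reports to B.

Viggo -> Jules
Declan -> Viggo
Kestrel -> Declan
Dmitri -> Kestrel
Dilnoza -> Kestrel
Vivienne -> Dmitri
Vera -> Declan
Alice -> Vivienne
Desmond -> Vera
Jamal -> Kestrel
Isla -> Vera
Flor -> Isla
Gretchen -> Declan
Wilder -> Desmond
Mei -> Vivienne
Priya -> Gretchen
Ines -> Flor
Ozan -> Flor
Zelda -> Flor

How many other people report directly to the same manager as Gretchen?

2

Gretchen reports to Declan. Declan's other direct reports are Kestrel, Vera — 2 peers.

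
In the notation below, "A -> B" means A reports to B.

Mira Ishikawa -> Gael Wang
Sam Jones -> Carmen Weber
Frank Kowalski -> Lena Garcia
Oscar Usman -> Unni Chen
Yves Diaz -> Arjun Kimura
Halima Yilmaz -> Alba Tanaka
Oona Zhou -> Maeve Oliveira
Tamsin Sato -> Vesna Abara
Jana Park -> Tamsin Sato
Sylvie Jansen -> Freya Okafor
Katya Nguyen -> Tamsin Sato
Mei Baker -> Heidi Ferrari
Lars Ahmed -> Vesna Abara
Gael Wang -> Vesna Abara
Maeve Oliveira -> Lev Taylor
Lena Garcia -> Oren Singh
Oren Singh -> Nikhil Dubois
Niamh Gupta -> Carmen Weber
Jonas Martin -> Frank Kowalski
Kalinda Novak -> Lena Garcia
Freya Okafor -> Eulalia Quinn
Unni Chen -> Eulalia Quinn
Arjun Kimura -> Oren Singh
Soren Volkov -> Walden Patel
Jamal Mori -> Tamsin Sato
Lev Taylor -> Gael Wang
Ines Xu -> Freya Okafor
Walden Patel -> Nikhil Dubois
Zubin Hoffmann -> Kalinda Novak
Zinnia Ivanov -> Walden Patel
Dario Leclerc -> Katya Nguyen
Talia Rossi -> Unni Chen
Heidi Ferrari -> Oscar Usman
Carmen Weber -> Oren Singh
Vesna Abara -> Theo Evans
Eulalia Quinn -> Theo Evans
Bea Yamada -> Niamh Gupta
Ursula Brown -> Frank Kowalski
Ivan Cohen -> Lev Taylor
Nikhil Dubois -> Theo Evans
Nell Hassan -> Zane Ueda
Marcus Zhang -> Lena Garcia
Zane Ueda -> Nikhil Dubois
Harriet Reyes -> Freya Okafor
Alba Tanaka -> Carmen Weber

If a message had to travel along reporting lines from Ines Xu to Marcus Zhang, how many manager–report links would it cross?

7

Ines Xu is 3 levels below Theo Evans, and Marcus Zhang is 4 levels below Theo Evans (their lowest common manager). The shortest path runs up from Ines Xu to Theo Evans and back down to Marcus Zhang: 3 + 4 = 7 links.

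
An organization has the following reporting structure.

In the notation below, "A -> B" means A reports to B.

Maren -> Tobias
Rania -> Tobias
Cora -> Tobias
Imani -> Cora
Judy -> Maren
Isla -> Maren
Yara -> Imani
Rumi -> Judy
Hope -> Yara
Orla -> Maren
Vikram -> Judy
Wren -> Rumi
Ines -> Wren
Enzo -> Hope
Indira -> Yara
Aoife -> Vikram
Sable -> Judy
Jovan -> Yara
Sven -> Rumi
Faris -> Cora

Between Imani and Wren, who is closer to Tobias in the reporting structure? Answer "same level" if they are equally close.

Imani

Imani is 2 levels below Tobias; Wren is 4. Imani is higher.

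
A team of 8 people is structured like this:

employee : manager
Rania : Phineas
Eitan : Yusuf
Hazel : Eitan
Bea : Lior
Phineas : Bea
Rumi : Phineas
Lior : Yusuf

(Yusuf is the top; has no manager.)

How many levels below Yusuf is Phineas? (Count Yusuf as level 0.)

Chain from Phineas up to Yusuf: Phineas → Bea → Lior → Yusuf. That is 3 steps up, so Phineas is 3 levels below Yusuf.

3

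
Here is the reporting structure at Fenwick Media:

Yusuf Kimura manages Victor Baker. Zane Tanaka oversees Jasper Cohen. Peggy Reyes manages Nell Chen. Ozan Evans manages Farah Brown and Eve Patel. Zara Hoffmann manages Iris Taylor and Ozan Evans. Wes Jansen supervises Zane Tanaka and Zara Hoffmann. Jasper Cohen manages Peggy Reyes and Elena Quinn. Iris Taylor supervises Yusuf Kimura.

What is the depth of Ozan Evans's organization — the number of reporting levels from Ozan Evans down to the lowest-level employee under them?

The longest chain under Ozan Evans runs Ozan Evans → Eve Patel, which is 1 level below Ozan Evans.

1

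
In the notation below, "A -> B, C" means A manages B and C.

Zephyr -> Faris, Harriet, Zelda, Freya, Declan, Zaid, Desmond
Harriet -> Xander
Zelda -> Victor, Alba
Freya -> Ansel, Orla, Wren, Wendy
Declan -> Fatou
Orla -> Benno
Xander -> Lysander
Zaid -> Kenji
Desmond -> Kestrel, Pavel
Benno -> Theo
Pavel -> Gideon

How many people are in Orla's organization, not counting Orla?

Orla directly manages Benno. Under Benno: Theo (1). That's 2 in total.

2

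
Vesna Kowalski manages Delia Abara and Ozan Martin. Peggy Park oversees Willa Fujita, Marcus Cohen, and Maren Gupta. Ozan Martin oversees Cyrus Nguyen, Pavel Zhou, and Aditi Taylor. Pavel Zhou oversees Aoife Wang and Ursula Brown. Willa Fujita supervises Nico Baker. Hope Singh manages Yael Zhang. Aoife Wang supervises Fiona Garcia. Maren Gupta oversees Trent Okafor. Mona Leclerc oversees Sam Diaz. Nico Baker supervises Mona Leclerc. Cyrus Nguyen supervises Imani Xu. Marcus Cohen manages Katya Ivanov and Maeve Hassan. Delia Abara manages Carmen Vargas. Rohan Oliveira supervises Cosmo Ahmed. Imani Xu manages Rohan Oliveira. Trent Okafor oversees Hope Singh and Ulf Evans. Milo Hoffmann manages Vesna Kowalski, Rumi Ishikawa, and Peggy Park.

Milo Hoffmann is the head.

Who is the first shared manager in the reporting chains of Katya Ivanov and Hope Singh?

Peggy Park

Katya Ivanov's chain of managers is Marcus Cohen, Peggy Park, Milo Hoffmann. Hope Singh's chain of managers is Trent Okafor, Maren Gupta, Peggy Park, Milo Hoffmann. The first manager that appears in both chains is Peggy Park.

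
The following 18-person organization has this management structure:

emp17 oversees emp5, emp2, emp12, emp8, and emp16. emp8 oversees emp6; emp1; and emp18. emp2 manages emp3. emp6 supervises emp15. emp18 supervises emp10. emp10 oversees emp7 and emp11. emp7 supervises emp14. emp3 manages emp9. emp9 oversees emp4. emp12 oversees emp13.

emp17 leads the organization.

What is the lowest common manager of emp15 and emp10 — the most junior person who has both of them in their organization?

emp15's chain of managers is emp6, emp8, emp17. emp10's chain of managers is emp18, emp8, emp17. The first manager that appears in both chains is emp8.

emp8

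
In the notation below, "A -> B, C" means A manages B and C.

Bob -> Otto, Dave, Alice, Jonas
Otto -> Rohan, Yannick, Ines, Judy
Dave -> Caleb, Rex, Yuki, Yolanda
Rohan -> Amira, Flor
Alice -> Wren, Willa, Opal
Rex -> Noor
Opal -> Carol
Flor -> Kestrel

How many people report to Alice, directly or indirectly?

4

Alice directly manages Wren, Willa, Opal. Wren has no reports. Willa has no reports. Under Opal: Carol (1). So Alice's organization is 3 direct reports plus everyone under them: 1 + 1 + 2 = 4.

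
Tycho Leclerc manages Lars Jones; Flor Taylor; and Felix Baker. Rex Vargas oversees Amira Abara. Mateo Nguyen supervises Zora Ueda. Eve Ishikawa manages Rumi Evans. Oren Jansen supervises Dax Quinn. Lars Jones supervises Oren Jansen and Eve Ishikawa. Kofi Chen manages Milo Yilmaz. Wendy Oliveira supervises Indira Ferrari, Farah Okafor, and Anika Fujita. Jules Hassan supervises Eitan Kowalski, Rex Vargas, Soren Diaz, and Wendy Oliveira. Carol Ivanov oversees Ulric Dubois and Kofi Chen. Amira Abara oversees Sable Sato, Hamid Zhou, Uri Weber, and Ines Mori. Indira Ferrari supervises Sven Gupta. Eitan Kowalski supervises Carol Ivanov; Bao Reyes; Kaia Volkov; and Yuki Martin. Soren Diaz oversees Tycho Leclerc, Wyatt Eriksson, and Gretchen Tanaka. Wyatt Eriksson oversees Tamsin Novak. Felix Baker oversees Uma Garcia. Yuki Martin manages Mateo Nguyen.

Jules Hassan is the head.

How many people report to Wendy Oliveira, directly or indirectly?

4

Wendy Oliveira directly manages Indira Ferrari, Farah Okafor, Anika Fujita. Under Indira Ferrari: Sven Gupta (1). Farah Okafor has no reports. Anika Fujita has no reports. So Wendy Oliveira's organization is 3 direct reports plus everyone under them: 2 + 1 + 1 = 4.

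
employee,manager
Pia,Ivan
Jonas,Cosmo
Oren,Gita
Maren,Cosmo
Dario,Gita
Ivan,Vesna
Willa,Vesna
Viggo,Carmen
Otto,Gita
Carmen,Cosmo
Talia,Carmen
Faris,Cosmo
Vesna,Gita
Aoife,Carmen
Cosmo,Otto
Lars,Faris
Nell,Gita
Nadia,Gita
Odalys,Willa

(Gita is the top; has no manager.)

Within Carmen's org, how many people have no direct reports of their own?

The people in Carmen's organization with no one reporting to them are Aoife, Viggo, Talia. That is 3.

3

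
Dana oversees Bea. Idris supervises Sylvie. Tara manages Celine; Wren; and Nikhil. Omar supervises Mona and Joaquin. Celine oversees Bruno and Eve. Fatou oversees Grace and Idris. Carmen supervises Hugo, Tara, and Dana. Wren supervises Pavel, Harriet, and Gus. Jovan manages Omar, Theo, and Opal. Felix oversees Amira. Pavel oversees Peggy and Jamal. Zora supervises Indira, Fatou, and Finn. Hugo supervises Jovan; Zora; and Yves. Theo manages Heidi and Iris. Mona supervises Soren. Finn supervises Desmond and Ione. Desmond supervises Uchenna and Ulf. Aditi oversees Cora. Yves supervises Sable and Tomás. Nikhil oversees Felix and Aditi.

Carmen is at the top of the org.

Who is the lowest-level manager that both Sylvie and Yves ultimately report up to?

Sylvie's chain of managers is Idris, Fatou, Zora, Hugo, Carmen. Yves's chain of managers is Hugo, Carmen. The first manager that appears in both chains is Hugo.

Hugo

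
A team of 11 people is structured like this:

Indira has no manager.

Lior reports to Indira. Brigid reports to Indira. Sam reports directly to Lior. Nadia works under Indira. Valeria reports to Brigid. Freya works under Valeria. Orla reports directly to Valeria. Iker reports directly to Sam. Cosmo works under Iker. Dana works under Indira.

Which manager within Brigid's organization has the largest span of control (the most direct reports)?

Valeria

Direct-report counts within Brigid's organization: Brigid has 1; Valeria has 2. The largest is 2, held by Valeria.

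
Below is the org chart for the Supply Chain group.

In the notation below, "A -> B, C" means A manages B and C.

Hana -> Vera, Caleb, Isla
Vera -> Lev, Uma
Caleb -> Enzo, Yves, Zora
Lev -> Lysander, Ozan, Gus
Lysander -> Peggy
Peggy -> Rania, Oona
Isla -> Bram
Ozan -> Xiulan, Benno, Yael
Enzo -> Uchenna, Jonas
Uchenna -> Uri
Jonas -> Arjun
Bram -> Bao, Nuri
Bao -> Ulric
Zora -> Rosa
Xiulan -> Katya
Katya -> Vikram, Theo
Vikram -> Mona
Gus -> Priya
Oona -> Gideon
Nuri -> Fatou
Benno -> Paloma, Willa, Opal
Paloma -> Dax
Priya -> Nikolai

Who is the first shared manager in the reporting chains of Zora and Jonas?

Caleb

Zora's chain of managers is Caleb, Hana. Jonas's chain of managers is Enzo, Caleb, Hana. The first manager that appears in both chains is Caleb.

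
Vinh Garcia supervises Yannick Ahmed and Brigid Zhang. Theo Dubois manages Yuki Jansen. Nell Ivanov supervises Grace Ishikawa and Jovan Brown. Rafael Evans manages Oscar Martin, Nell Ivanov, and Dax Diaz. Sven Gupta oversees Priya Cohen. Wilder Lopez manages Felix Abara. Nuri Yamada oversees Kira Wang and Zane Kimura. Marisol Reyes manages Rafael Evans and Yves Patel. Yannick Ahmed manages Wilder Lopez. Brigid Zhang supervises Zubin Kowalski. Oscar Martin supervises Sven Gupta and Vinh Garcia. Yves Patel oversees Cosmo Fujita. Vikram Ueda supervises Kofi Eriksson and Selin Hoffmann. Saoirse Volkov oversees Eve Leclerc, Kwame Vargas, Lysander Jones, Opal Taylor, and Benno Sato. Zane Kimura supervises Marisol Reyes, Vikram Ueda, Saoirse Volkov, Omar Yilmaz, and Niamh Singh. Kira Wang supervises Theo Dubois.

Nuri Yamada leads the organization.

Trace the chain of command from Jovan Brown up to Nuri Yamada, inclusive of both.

Jovan Brown -> Nell Ivanov -> Rafael Evans -> Marisol Reyes -> Zane Kimura -> Nuri Yamada

Jovan Brown reports to Nell Ivanov. Nell Ivanov reports to Rafael Evans. Rafael Evans reports to Marisol Reyes. Marisol Reyes reports to Zane Kimura. Zane Kimura reports to Nuri Yamada. Nuri Yamada is at the top.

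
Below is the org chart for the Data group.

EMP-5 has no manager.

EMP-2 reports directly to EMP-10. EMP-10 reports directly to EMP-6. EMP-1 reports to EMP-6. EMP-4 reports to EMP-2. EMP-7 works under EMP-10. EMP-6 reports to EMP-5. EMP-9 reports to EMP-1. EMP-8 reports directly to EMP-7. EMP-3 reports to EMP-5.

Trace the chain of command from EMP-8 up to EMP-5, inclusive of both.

EMP-8 reports to EMP-7. EMP-7 reports to EMP-10. EMP-10 reports to EMP-6. EMP-6 reports to EMP-5. EMP-5 is at the top.

EMP-8 -> EMP-7 -> EMP-10 -> EMP-6 -> EMP-5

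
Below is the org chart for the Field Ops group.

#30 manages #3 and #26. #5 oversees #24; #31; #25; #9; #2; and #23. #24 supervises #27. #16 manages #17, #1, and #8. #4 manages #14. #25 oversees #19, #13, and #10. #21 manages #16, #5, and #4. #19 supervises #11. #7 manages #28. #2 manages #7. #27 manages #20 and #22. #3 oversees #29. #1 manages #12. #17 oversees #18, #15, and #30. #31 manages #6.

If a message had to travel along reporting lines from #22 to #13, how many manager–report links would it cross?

#22 is 3 levels below #5, and #13 is 2 levels below #5 (their lowest common manager). The shortest path runs up from #22 to #5 and back down to #13: 3 + 2 = 5 links.

5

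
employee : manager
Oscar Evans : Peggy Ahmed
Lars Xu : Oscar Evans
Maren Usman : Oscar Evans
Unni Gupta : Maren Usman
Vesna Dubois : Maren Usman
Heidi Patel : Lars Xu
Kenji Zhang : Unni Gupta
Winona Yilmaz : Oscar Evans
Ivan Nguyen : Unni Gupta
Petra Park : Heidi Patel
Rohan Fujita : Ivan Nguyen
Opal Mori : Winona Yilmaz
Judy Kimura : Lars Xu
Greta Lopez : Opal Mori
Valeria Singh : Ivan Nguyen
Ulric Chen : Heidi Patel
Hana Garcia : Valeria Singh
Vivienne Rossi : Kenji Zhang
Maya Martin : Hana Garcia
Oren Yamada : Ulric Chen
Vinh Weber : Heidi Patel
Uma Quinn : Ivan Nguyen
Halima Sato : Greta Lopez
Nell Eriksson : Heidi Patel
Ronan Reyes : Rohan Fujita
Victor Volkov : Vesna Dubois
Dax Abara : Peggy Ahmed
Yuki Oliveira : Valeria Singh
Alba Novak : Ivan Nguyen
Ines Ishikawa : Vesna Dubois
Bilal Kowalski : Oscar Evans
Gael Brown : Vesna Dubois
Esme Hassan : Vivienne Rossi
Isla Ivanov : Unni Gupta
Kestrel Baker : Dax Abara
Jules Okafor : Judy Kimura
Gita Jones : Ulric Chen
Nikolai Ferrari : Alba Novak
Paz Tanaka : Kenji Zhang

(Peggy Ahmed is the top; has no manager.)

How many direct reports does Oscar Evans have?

4

Oscar Evans directly manages Lars Xu, Maren Usman, Winona Yilmaz, Bilal Kowalski. That is 4 direct reports.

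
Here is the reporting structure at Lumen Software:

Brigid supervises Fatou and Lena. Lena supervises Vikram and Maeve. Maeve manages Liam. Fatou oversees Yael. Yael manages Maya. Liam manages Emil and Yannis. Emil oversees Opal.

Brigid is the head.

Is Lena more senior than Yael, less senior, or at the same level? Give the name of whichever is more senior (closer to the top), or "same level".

Lena is 1 level below Brigid; Yael is 2. Lena is higher.

Lena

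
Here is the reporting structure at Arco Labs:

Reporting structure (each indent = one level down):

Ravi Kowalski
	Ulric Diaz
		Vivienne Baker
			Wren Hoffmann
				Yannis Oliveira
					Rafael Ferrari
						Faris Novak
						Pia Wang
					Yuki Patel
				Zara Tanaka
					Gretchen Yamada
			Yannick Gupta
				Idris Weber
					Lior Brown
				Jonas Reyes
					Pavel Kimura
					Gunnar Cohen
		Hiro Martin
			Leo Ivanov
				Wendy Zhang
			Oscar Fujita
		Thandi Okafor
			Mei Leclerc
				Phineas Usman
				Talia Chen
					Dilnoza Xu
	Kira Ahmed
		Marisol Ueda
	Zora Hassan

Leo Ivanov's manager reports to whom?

Ulric Diaz

Leo Ivanov reports to Hiro Martin, and Hiro Martin reports to Ulric Diaz. So Leo Ivanov's skip-level manager is Ulric Diaz.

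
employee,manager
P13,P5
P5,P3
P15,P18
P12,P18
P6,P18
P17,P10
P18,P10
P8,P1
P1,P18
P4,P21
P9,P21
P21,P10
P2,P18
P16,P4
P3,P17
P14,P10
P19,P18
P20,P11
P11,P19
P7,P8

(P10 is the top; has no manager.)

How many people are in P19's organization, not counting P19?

P19 directly manages P11. Under P11: P20 (1). That's 2 in total.

2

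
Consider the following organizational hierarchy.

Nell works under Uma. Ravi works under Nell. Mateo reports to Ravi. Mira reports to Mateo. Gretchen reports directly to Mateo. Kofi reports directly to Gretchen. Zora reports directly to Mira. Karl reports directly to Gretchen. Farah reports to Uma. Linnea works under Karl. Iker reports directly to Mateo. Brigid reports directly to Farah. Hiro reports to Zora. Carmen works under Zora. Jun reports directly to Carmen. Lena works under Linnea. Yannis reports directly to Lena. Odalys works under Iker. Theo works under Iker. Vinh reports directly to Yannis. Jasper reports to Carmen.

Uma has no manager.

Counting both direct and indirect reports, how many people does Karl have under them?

4

Karl directly manages Linnea. Under Linnea: Lena, Yannis, Vinh (3). That's 4 in total.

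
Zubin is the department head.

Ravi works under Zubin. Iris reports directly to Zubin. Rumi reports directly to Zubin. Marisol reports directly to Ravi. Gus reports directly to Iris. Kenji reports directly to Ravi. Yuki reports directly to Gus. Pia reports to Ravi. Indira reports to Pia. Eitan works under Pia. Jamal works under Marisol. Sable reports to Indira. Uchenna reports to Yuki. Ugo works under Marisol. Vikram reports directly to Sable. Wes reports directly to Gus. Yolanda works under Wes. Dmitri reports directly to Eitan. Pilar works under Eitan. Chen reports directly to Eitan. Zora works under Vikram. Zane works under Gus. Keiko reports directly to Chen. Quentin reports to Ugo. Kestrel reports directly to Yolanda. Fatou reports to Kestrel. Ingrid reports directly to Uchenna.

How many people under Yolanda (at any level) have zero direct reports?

1

The only person in Yolanda's organization with no one reporting to them is Fatou. That is 1.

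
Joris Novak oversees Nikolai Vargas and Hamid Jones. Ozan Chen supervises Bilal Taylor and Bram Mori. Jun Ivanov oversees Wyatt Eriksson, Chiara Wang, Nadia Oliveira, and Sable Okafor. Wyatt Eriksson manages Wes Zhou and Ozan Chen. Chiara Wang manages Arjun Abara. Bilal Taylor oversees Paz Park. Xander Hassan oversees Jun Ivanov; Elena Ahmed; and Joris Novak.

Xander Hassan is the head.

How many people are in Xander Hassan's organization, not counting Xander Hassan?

15

Xander Hassan directly manages Jun Ivanov, Elena Ahmed, Joris Novak. Under Jun Ivanov: Sable Okafor, Nadia Oliveira, Chiara Wang, Arjun Abara, Wyatt Eriksson, Wes Zhou, Ozan Chen, Bilal Taylor, Paz Park, Bram Mori (10). Elena Ahmed has no reports. Under Joris Novak: Hamid Jones, Nikolai Vargas (2). So Xander Hassan's organization is 3 direct reports plus everyone under them: 11 + 1 + 3 = 15.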